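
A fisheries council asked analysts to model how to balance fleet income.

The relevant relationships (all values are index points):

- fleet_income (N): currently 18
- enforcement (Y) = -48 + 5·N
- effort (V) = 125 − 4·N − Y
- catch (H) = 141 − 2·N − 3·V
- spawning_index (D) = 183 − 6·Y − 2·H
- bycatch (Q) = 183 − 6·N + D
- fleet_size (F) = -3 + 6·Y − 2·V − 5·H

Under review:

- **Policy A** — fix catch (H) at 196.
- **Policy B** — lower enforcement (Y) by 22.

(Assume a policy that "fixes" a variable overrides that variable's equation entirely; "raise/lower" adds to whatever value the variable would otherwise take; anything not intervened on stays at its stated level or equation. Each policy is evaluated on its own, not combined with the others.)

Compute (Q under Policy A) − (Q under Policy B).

Policy A (H := 196):
  N = 18
  Y = -48 + 5·18 = 42
  V = 125 − 4·18 − 42 = 11
  H = 196
  D = 183 − 6·42 − 2·196 = -461
  Q = 183 − 6·18 + (-461) = -386
Policy B (Y − 22):
  N = 18
  Y = -48 + 5·18 (−22 from intervention) = 20
  V = 125 − 4·18 − 20 = 33
  H = 141 − 2·18 − 3·33 = 6
  D = 183 − 6·20 − 2·6 = 51
  Q = 183 − 6·18 + 51 = 126
Q: -386 − 126 = -512

-512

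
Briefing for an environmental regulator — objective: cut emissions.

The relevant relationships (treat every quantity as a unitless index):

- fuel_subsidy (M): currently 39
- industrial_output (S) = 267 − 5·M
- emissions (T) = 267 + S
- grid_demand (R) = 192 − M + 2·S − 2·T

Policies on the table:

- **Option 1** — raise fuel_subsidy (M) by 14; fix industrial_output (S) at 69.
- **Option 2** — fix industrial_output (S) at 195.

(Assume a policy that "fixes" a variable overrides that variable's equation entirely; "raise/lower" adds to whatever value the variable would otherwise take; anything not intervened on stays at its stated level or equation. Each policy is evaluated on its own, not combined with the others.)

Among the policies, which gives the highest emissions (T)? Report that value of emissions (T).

Option 1 (M + 14, S := 69):
  M = 39 + 14 = 53
  S = 69
  T = 267 + 69 = 336
Option 2 (S := 195):
  M = 39
  S = 195
  T = 267 + 195 = 462
Comparing — Option 1: T=336, Option 2: T=462. Highest is 462 (Option 2).

462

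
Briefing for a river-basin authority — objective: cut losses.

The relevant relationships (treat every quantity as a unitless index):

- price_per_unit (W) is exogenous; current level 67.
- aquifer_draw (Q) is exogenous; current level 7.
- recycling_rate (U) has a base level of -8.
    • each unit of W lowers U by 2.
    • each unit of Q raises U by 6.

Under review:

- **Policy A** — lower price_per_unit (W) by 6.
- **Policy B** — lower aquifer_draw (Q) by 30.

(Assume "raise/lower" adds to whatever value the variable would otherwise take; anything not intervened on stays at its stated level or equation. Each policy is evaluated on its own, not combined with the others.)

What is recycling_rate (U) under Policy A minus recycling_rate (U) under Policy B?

192

Policy A (W − 6):
  W = 67 − 6 = 61
  Q = 7
  U = -8 − 2·61 + 6·7 = -88
Policy B (Q − 30):
  W = 67
  Q = 7 − 30 = -23
  U = -8 − 2·67 + 6·(-23) = -280
U: -88 − (-280) = 192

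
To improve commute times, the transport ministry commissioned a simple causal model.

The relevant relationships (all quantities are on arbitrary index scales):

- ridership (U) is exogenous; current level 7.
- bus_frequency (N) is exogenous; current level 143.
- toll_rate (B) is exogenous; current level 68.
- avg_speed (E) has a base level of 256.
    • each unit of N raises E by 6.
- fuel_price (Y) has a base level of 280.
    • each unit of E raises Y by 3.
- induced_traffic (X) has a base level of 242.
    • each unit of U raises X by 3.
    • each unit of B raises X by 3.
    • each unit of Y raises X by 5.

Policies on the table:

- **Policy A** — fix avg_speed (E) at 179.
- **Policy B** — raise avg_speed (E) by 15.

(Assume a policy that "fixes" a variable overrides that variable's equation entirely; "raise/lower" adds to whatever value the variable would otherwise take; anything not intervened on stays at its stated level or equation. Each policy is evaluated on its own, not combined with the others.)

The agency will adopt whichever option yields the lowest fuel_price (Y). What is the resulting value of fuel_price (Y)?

817

Policy A (E := 179):
  N = 143
  E = 179
  Y = 280 + 3·179 = 817
Policy B (E + 15):
  N = 143
  E = 256 + 6·143 (+15 from intervention) = 1129
  Y = 280 + 3·1129 = 3667
Comparing — Policy A: Y=817, Policy B: Y=3667. Lowest is 817 (Policy A).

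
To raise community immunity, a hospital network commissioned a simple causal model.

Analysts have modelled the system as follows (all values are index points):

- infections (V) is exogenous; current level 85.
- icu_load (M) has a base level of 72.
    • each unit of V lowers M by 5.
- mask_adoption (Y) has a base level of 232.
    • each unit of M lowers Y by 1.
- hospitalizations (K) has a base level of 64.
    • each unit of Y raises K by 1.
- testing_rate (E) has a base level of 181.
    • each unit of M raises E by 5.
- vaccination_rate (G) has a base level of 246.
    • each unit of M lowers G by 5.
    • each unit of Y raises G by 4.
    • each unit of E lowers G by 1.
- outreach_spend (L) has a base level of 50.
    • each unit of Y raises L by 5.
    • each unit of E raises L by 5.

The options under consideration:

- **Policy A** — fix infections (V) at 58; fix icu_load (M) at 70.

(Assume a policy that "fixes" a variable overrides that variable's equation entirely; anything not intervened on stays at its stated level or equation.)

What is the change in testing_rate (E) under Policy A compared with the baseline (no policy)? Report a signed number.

2115

Baseline:
  V = 85
  M = 72 − 5·85 = -353
  E = 181 + 5·(-353) = -1584
Policy A (V := 58, M := 70):
  V = 58
  M = 70
  E = 181 + 5·70 = 531
Change in E: 531 − (-1584) = 2115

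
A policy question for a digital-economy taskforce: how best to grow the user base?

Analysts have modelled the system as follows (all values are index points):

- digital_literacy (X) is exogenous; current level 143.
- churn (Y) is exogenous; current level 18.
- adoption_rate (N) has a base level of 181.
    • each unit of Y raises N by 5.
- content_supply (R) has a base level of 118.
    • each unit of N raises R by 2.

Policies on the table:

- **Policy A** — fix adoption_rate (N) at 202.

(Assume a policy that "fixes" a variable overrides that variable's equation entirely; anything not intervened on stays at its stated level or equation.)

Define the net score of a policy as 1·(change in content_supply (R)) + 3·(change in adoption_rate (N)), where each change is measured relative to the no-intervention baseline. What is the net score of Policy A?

Baseline:
  Y = 18
  N = 181 + 5·18 = 271
  R = 118 + 2·271 = 660
Policy A (N := 202):
  Y = 18
  N = 202
  R = 118 + 2·202 = 522
ΔR = 522 − 660 = -138; ΔN = 202 − 271 = -69
Score = 1·(-138) + 3·(-69) = -345

-345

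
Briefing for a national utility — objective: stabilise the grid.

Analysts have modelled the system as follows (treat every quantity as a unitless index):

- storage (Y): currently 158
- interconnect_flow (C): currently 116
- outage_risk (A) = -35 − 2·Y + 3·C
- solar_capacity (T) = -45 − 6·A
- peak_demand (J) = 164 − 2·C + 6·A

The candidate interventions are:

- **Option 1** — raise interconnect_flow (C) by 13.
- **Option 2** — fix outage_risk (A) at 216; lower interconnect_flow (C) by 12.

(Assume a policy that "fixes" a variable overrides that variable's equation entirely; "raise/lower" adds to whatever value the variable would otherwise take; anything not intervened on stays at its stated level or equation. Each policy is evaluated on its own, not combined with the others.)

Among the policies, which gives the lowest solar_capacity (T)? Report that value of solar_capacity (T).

-1341

Option 1 (C + 13):
  Y = 158
  C = 116 + 13 = 129
  A = -35 − 2·158 + 3·129 = 36
  T = -45 − 6·36 = -261
Option 2 (A := 216, C − 12):
  Y = 158
  C = 116 − 12 = 104
  A = 216
  T = -45 − 6·216 = -1341
Comparing — Option 1: T=-261, Option 2: T=-1341. Lowest is -1341 (Option 2).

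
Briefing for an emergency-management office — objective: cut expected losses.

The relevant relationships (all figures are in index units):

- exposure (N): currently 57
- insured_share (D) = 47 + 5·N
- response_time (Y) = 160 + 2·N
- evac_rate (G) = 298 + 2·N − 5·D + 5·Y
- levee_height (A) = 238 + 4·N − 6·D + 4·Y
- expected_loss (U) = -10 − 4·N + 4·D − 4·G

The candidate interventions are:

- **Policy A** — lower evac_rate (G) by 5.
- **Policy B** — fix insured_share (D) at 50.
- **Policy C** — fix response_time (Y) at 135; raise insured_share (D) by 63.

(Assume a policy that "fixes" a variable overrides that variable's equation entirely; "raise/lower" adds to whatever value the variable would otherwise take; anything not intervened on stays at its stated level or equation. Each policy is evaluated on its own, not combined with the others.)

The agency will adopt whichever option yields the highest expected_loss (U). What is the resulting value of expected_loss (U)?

Policy A (G − 5):
  N = 57
  D = 47 + 5·57 = 332
  Y = 160 + 2·57 = 274
  G = 298 + 2·57 − 5·332 + 5·274 (−5 from intervention) = 117
  U = -10 − 4·57 + 4·332 − 4·117 = 622
Policy B (D := 50):
  N = 57
  D = 50
  Y = 160 + 2·57 = 274
  G = 298 + 2·57 − 5·50 + 5·274 = 1532
  U = -10 − 4·57 + 4·50 − 4·1532 = -6166
Policy C (Y := 135, D + 63):
  N = 57
  D = 47 + 5·57 (+63 from intervention) = 395
  Y = 135
  G = 298 + 2·57 − 5·395 + 5·135 = -888
  U = -10 − 4·57 + 4·395 − 4·(-888) = 4894
Comparing — Policy A: U=622, Policy B: U=-6166, Policy C: U=4894. Highest is 4894 (Policy C).

4894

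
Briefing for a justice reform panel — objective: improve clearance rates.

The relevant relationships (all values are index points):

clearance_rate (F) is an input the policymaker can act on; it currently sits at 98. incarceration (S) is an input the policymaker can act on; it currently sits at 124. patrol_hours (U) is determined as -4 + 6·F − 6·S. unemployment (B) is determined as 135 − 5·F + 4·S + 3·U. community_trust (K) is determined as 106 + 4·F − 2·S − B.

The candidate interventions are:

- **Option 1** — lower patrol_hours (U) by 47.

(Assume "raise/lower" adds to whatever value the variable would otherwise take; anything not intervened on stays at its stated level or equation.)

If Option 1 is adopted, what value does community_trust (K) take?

Option 1 (U − 47):
  F = 98
  S = 124
  U = -4 + 6·98 − 6·124 (−47 from intervention) = -207
  B = 135 − 5·98 + 4·124 + 3·(-207) = -480
  K = 106 + 4·98 − 2·124 − (-480) = 730

730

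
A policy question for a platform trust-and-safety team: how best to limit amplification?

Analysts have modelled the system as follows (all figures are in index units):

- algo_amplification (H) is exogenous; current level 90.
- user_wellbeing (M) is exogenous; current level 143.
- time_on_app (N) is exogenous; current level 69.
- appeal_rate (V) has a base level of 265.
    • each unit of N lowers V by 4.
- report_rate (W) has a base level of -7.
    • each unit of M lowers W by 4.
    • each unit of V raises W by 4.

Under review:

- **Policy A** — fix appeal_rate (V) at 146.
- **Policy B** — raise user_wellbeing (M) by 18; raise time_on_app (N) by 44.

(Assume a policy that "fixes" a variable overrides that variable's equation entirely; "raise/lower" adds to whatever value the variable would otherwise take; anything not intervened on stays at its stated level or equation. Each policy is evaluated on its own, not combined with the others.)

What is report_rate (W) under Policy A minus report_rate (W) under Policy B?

Policy A (V := 146):
  M = 143
  N = 69
  V = 146
  W = -7 − 4·143 + 4·146 = 5
Policy B (M + 18, N + 44):
  M = 143 + 18 = 161
  N = 69 + 44 = 113
  V = 265 − 4·113 = -187
  W = -7 − 4·161 + 4·(-187) = -1399
W: 5 − (-1399) = 1404

1404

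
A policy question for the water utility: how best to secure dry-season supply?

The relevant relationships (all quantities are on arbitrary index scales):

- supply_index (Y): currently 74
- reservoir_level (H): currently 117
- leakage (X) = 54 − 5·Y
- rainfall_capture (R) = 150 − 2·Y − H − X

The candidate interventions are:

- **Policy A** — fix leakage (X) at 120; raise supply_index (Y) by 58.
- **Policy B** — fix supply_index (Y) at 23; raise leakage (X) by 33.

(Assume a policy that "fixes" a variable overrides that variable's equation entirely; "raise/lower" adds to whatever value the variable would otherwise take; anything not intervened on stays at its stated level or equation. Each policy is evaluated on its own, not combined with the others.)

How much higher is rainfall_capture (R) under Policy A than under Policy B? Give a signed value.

-366

Policy A (X := 120, Y + 58):
  Y = 74 + 58 = 132
  H = 117
  X = 120
  R = 150 − 2·132 − 117 − 120 = -351
Policy B (Y := 23, X + 33):
  Y = 23
  H = 117
  X = 54 − 5·23 (+33 from intervention) = -28
  R = 150 − 2·23 − 117 − (-28) = 15
R: -351 − 15 = -366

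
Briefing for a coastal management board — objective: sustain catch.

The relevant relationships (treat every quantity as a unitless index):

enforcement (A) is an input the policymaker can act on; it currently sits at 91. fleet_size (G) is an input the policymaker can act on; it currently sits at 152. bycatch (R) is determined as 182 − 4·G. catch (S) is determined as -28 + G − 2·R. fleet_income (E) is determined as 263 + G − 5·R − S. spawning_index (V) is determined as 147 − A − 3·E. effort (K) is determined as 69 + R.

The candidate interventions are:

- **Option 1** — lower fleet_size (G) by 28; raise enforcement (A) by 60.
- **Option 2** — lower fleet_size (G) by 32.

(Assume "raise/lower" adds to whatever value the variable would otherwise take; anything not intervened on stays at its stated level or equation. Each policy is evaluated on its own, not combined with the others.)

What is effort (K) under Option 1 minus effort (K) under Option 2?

Option 1 (G − 28, A + 60):
  G = 152 − 28 = 124
  R = 182 − 4·124 = -314
  K = 69 + (-314) = -245
Option 2 (G − 32):
  G = 152 − 32 = 120
  R = 182 − 4·120 = -298
  K = 69 + (-298) = -229
K: -245 − (-229) = -16

-16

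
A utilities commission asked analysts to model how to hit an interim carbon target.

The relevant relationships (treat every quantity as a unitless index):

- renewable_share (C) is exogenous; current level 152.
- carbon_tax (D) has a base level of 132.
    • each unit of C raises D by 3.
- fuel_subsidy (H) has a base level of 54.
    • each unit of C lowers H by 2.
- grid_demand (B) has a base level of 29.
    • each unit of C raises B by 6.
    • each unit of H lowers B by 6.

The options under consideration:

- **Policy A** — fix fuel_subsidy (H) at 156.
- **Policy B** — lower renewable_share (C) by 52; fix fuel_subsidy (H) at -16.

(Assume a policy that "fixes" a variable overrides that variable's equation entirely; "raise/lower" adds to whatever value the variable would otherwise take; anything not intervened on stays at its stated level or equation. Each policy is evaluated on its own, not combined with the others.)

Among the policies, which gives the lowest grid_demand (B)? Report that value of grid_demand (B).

Policy A (H := 156):
  C = 152
  H = 156
  B = 29 + 6·152 − 6·156 = 5
Policy B (C − 52, H := -16):
  C = 152 − 52 = 100
  H = -16
  B = 29 + 6·100 − 6·(-16) = 725
Comparing — Policy A: B=5, Policy B: B=725. Lowest is 5 (Policy A).

5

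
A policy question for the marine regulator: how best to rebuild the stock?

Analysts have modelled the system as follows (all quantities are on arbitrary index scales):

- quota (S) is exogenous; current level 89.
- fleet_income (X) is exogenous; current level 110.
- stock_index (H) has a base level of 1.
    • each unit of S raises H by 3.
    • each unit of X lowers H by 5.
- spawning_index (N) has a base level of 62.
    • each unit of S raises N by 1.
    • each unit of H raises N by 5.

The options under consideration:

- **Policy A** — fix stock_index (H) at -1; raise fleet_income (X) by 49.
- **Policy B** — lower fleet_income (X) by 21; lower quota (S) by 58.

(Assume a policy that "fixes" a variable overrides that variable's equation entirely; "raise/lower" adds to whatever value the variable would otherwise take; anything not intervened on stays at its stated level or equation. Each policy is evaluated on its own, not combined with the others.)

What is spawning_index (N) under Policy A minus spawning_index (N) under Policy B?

1808

Policy A (H := -1, X + 49):
  S = 89
  X = 110 + 49 = 159
  H = -1
  N = 62 + 89 + 5·(-1) = 146
Policy B (X − 21, S − 58):
  S = 89 − 58 = 31
  X = 110 − 21 = 89
  H = 1 + 3·31 − 5·89 = -351
  N = 62 + 31 + 5·(-351) = -1662
N: 146 − (-1662) = 1808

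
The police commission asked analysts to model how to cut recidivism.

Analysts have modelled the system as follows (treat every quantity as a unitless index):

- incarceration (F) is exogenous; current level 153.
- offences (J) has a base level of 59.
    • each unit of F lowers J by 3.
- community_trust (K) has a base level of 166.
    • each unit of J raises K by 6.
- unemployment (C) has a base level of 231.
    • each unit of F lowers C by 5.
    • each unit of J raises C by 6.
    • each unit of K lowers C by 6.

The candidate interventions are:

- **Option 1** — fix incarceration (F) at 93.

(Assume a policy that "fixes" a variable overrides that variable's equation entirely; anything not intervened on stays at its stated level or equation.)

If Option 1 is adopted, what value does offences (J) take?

-220

Option 1 (F := 93):
  F = 93
  J = 59 − 3·93 = -220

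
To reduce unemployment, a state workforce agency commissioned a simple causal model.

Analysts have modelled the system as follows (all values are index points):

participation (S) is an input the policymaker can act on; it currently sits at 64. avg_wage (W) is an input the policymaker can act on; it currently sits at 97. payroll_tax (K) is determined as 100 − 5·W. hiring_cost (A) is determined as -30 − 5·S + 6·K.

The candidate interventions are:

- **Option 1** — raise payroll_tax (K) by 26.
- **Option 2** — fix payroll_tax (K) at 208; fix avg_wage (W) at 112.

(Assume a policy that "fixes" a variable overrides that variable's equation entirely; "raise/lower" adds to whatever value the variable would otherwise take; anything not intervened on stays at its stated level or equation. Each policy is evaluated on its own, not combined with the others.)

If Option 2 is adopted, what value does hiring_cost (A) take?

Option 2 (K := 208, W := 112):
  S = 64
  W = 112
  K = 208
  A = -30 − 5·64 + 6·208 = 898

898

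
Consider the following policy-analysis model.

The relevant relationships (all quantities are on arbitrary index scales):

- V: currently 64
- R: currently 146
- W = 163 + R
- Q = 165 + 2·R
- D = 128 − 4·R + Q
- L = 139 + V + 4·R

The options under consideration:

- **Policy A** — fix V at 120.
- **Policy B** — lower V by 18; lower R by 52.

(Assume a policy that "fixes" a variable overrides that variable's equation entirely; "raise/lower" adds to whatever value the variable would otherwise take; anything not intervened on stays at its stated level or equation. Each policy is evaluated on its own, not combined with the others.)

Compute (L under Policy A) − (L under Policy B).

282

Policy A (V := 120):
  V = 120
  R = 146
  L = 139 + 120 + 4·146 = 843
Policy B (V − 18, R − 52):
  V = 64 − 18 = 46
  R = 146 − 52 = 94
  L = 139 + 46 + 4·94 = 561
L: 843 − 561 = 282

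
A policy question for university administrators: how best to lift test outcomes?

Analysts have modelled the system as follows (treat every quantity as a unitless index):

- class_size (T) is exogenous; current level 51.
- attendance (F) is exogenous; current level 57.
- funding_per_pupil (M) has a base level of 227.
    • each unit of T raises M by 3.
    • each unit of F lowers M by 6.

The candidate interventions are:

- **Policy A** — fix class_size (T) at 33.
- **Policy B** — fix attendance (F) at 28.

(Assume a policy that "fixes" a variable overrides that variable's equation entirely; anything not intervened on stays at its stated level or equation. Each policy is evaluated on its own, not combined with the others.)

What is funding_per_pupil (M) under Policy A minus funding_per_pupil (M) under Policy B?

-228

Policy A (T := 33):
  T = 33
  F = 57
  M = 227 + 3·33 − 6·57 = -16
Policy B (F := 28):
  T = 51
  F = 28
  M = 227 + 3·51 − 6·28 = 212
M: -16 − 212 = -228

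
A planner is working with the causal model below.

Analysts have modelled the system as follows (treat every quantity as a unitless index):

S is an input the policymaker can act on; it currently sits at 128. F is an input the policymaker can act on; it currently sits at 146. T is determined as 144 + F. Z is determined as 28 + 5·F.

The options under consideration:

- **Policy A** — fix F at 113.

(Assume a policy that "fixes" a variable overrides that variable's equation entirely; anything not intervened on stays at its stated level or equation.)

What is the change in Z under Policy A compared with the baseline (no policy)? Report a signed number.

Baseline:
  F = 146
  Z = 28 + 5·146 = 758
Policy A (F := 113):
  F = 113
  Z = 28 + 5·113 = 593
Change in Z: 593 − 758 = -165

-165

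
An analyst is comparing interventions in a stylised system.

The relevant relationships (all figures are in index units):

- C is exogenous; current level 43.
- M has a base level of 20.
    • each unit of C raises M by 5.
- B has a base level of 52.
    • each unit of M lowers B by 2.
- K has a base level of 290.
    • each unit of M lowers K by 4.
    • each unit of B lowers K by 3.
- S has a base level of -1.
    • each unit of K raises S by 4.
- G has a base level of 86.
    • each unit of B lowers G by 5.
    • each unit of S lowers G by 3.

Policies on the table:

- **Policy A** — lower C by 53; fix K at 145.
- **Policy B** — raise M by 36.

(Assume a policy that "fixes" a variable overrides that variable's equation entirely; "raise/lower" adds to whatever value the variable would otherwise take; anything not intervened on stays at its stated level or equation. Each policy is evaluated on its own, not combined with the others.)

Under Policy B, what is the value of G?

Policy B (M + 36):
  C = 43
  M = 20 + 5·43 (+36 from intervention) = 271
  B = 52 − 2·271 = -490
  K = 290 − 4·271 − 3·(-490) = 676
  S = -1 + 4·676 = 2703
  G = 86 − 5·(-490) − 3·2703 = -5573

-5573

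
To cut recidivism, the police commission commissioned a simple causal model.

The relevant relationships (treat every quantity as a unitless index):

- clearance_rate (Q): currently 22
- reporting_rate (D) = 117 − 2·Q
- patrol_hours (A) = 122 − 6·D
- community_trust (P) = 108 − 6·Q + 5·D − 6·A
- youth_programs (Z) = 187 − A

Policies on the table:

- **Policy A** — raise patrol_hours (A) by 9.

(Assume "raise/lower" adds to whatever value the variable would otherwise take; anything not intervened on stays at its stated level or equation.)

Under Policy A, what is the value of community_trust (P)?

Policy A (A + 9):
  Q = 22
  D = 117 − 2·22 = 73
  A = 122 − 6·73 (+9 from intervention) = -307
  P = 108 − 6·22 + 5·73 − 6·(-307) = 2183

2183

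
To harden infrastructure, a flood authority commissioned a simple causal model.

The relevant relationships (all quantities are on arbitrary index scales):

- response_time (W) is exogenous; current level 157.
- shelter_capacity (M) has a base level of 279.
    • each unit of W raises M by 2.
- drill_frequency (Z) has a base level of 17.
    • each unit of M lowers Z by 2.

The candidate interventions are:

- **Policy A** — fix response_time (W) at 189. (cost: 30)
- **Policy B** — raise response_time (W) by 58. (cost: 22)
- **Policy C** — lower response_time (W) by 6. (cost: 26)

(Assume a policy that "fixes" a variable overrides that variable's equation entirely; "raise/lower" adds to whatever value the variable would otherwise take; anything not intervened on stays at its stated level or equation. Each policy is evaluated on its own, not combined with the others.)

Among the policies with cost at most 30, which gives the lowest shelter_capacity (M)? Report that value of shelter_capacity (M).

Policy A (W := 189):
  W = 189
  M = 279 + 2·189 = 657
Policy B (W + 58):
  W = 157 + 58 = 215
  M = 279 + 2·215 = 709
Policy C (W − 6):
  W = 157 − 6 = 151
  M = 279 + 2·151 = 581
Comparing — Policy A: M=657, Policy B: M=709, Policy C: M=581. Lowest is 581 (Policy C).

581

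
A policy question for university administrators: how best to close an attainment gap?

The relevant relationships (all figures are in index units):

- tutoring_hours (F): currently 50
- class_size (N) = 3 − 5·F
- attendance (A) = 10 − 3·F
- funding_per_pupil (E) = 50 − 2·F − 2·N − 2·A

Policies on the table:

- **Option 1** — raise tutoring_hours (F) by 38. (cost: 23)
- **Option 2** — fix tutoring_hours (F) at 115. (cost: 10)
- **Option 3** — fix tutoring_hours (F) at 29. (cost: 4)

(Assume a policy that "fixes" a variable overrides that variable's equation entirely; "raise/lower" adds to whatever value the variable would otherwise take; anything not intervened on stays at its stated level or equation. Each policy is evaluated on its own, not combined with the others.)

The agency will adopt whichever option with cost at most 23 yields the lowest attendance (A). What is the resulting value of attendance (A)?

-335

Option 1 (F + 38):
  F = 50 + 38 = 88
  A = 10 − 3·88 = -254
Option 2 (F := 115):
  F = 115
  A = 10 − 3·115 = -335
Option 3 (F := 29):
  F = 29
  A = 10 − 3·29 = -77
Comparing — Option 1: A=-254, Option 2: A=-335, Option 3: A=-77. Lowest is -335 (Option 2).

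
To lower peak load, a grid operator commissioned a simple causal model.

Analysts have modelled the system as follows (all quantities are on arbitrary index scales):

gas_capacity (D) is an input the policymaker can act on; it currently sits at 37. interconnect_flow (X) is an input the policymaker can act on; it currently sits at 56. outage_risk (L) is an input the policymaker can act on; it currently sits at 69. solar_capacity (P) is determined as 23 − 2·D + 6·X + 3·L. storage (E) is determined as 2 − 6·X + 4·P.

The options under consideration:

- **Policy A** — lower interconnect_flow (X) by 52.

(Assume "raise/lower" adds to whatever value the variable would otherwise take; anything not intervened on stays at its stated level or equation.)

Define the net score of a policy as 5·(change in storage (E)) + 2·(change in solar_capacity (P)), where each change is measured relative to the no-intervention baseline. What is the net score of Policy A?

-5304

Baseline:
  D = 37
  X = 56
  L = 69
  P = 23 − 2·37 + 6·56 + 3·69 = 492
  E = 2 − 6·56 + 4·492 = 1634
Policy A (X − 52):
  D = 37
  X = 56 − 52 = 4
  L = 69
  P = 23 − 2·37 + 6·4 + 3·69 = 180
  E = 2 − 6·4 + 4·180 = 698
ΔE = 698 − 1634 = -936; ΔP = 180 − 492 = -312
Score = 5·(-936) + 2·(-312) = -5304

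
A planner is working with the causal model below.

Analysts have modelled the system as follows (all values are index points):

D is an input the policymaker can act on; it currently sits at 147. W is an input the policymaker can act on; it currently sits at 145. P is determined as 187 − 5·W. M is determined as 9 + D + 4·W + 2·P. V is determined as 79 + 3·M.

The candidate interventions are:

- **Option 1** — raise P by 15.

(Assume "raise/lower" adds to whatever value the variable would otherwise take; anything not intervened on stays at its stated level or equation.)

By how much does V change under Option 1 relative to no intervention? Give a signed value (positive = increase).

Baseline:
  D = 147
  W = 145
  P = 187 − 5·145 = -538
  M = 9 + 147 + 4·145 + 2·(-538) = -340
  V = 79 + 3·(-340) = -941
Option 1 (P + 15):
  D = 147
  W = 145
  P = 187 − 5·145 (+15 from intervention) = -523
  M = 9 + 147 + 4·145 + 2·(-523) = -310
  V = 79 + 3·(-310) = -851
Change in V: -851 − (-941) = 90

90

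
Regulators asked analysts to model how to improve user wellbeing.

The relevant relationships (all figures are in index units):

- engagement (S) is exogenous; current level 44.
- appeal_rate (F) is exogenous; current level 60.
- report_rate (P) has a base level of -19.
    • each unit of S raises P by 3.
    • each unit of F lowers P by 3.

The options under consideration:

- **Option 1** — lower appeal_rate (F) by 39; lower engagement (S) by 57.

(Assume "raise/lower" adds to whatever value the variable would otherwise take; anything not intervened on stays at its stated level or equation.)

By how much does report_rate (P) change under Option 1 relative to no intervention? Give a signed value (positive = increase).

-54

Baseline:
  S = 44
  F = 60
  P = -19 + 3·44 − 3·60 = -67
Option 1 (F − 39, S − 57):
  S = 44 − 57 = -13
  F = 60 − 39 = 21
  P = -19 + 3·(-13) − 3·21 = -121
Change in P: -121 − (-67) = -54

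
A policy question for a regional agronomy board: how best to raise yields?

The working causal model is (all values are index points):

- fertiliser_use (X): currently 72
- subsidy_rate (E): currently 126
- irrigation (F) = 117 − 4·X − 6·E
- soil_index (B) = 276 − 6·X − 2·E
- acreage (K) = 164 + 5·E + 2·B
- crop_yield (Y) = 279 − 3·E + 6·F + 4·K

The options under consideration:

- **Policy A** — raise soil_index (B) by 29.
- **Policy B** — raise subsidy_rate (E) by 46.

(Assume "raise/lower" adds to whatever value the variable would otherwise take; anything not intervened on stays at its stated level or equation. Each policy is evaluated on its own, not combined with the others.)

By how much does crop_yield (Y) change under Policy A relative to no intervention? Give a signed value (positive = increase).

232

Baseline:
  X = 72
  E = 126
  F = 117 − 4·72 − 6·126 = -927
  B = 276 − 6·72 − 2·126 = -408
  K = 164 + 5·126 + 2·(-408) = -22
  Y = 279 − 3·126 + 6·(-927) + 4·(-22) = -5749
Policy A (B + 29):
  X = 72
  E = 126
  F = 117 − 4·72 − 6·126 = -927
  B = 276 − 6·72 − 2·126 (+29 from intervention) = -379
  K = 164 + 5·126 + 2·(-379) = 36
  Y = 279 − 3·126 + 6·(-927) + 4·36 = -5517
Change in Y: -5517 − (-5749) = 232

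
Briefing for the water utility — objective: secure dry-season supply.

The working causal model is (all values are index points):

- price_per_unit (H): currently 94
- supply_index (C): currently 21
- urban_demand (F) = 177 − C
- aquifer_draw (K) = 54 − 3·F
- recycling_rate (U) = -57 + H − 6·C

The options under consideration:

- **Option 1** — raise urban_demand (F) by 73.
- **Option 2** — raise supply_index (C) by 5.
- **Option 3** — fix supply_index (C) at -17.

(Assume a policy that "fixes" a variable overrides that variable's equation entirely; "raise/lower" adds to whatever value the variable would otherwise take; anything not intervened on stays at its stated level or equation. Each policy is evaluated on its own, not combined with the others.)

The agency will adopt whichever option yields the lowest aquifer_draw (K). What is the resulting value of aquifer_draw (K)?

-633

Option 1 (F + 73):
  C = 21
  F = 177 − 21 (+73 from intervention) = 229
  K = 54 − 3·229 = -633
Option 2 (C + 5):
  C = 21 + 5 = 26
  F = 177 − 26 = 151
  K = 54 − 3·151 = -399
Option 3 (C := -17):
  C = -17
  F = 177 − (-17) = 194
  K = 54 − 3·194 = -528
Comparing — Option 1: K=-633, Option 2: K=-399, Option 3: K=-528. Lowest is -633 (Option 1).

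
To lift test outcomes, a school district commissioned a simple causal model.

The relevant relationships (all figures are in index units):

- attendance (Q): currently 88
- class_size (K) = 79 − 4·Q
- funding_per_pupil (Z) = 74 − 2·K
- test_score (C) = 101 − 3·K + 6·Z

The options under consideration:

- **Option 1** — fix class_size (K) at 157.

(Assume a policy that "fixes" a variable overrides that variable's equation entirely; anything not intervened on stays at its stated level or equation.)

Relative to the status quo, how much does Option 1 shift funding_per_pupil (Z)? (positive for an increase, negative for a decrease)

-860

Baseline:
  Q = 88
  K = 79 − 4·88 = -273
  Z = 74 − 2·(-273) = 620
Option 1 (K := 157):
  Q = 88
  K = 157
  Z = 74 − 2·157 = -240
Change in Z: -240 − 620 = -860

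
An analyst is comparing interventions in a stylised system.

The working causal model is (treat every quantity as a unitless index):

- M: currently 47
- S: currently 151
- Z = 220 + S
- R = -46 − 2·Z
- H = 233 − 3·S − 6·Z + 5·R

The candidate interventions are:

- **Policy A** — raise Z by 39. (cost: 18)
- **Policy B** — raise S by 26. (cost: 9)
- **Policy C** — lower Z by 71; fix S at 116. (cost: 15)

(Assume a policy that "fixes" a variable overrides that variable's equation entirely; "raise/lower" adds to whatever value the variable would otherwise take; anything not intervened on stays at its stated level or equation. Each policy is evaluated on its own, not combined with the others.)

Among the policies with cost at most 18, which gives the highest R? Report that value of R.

-576

Policy A (Z + 39):
  S = 151
  Z = 220 + 151 (+39 from intervention) = 410
  R = -46 − 2·410 = -866
Policy B (S + 26):
  S = 151 + 26 = 177
  Z = 220 + 177 = 397
  R = -46 − 2·397 = -840
Policy C (Z − 71, S := 116):
  S = 116
  Z = 220 + 116 (−71 from intervention) = 265
  R = -46 − 2·265 = -576
Comparing — Policy A: R=-866, Policy B: R=-840, Policy C: R=-576. Highest is -576 (Policy C).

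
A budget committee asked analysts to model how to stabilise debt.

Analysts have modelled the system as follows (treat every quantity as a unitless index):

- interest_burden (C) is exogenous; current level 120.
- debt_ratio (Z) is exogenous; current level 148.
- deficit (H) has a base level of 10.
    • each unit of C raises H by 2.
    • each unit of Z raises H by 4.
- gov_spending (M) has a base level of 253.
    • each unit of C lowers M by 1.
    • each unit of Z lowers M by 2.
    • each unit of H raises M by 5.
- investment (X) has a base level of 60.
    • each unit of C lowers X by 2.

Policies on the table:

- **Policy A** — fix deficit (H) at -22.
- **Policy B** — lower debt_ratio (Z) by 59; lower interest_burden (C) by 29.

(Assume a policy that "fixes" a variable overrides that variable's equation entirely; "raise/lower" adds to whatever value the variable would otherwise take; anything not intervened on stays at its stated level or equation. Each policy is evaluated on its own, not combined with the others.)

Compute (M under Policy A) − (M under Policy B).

Policy A (H := -22):
  C = 120
  Z = 148
  H = -22
  M = 253 − 120 − 2·148 + 5·(-22) = -273
Policy B (Z − 59, C − 29):
  C = 120 − 29 = 91
  Z = 148 − 59 = 89
  H = 10 + 2·91 + 4·89 = 548
  M = 253 − 91 − 2·89 + 5·548 = 2724
M: -273 − 2724 = -2997

-2997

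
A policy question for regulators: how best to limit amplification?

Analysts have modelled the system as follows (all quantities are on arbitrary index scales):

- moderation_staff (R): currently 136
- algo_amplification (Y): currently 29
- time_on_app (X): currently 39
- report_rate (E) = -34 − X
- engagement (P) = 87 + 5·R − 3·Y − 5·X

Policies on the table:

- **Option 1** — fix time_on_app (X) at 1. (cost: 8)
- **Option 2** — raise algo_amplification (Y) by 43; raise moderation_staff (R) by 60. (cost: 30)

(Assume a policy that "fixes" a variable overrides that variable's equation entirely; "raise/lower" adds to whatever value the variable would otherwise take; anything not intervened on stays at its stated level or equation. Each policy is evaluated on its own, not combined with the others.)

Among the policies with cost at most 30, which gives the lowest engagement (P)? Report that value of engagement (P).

Option 1 (X := 1):
  R = 136
  Y = 29
  X = 1
  P = 87 + 5·136 − 3·29 − 5·1 = 675
Option 2 (Y + 43, R + 60):
  R = 136 + 60 = 196
  Y = 29 + 43 = 72
  X = 39
  P = 87 + 5·196 − 3·72 − 5·39 = 656
Comparing — Option 1: P=675, Option 2: P=656. Lowest is 656 (Option 2).

656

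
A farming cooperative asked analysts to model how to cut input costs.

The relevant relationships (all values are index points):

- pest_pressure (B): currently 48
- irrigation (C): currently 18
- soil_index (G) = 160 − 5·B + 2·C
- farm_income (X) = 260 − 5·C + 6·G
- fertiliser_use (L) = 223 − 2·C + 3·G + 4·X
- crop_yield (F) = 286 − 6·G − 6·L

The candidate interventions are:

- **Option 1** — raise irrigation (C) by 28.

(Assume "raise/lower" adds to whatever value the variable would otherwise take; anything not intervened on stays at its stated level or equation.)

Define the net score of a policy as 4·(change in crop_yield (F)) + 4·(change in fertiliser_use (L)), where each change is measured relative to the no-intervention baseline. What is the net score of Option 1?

Baseline:
  B = 48
  C = 18
  G = 160 − 5·48 + 2·18 = -44
  X = 260 − 5·18 + 6·(-44) = -94
  L = 223 − 2·18 + 3·(-44) + 4·(-94) = -321
  F = 286 − 6·(-44) − 6·(-321) = 2476
Option 1 (C + 28):
  B = 48
  C = 18 + 28 = 46
  G = 160 − 5·48 + 2·46 = 12
  X = 260 − 5·46 + 6·12 = 102
  L = 223 − 2·46 + 3·12 + 4·102 = 575
  F = 286 − 6·12 − 6·575 = -3236
ΔF = -3236 − 2476 = -5712; ΔL = 575 − (-321) = 896
Score = 4·(-5712) + 4·896 = -19264

-19264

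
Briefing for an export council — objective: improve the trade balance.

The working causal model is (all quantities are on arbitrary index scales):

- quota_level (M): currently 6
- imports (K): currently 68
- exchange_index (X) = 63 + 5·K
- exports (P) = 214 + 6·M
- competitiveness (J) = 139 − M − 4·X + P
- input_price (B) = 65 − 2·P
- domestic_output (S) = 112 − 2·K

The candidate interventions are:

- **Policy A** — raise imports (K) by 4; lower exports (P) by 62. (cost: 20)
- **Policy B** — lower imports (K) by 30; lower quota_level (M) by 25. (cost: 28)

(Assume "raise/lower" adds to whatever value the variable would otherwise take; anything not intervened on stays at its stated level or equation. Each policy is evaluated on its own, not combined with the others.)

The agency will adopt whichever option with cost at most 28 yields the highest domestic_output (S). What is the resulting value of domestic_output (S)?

36

Policy A (K + 4, P − 62):
  K = 68 + 4 = 72
  S = 112 − 2·72 = -32
Policy B (K − 30, M − 25):
  K = 68 − 30 = 38
  S = 112 − 2·38 = 36
Comparing — Policy A: S=-32, Policy B: S=36. Highest is 36 (Policy B).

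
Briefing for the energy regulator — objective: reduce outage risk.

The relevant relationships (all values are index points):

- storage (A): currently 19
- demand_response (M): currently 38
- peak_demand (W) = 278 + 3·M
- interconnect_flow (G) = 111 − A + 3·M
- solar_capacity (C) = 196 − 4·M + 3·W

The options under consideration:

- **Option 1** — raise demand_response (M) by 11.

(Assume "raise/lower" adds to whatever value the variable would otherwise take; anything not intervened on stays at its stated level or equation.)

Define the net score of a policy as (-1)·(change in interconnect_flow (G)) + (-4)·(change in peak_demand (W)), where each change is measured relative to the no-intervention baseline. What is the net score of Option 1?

Baseline:
  A = 19
  M = 38
  W = 278 + 3·38 = 392
  G = 111 − 19 + 3·38 = 206
Option 1 (M + 11):
  A = 19
  M = 38 + 11 = 49
  W = 278 + 3·49 = 425
  G = 111 − 19 + 3·49 = 239
ΔG = 239 − 206 = 33; ΔW = 425 − 392 = 33
Score = (-1)·33 + (-4)·33 = -165

-165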